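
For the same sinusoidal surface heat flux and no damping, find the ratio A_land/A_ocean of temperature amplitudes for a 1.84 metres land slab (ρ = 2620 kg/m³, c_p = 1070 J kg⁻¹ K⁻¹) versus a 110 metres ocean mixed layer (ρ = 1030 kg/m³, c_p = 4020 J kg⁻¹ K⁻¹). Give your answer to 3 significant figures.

88.3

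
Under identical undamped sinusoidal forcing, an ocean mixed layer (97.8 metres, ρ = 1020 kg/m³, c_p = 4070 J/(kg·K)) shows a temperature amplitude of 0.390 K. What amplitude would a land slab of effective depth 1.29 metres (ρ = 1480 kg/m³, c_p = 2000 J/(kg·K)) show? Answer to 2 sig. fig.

41 K

C_ocean = 4.06×10^8 J/(m²·K); C_land = 3.82×10^6 J/(m²·K).
A ∝ 1/C ⇒ A_land = A_ocean × C_ocean/C_land = 0.390 × 106 = 41.5 K.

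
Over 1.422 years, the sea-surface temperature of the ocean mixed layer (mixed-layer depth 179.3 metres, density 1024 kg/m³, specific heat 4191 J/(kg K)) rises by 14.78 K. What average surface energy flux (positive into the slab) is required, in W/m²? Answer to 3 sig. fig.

Areal heat capacity C = ρ c_p D = 1024 × 4191 × 179.3 = 7.69×10^8 J/(m²·K).
Required heat per unit area: Q = C ΔT = 7.69×10^8 × 14.78 = 1.14×10^10 J/m².
Flux F = Q / Δt = 1.14×10^10 / 4.49×10^7 s = 253 W/m².

253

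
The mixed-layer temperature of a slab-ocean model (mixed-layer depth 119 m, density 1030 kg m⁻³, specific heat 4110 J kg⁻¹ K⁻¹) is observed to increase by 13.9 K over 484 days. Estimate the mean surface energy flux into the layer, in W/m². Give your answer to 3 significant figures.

Areal heat capacity C = ρ c_p D = 1030 × 4110 × 119 = 5.04×10^8 J m⁻² K⁻¹.
Required heat per unit area: Q = C ΔT = 5.04×10^8 × 13.9 = 7.00×10^9 J/m².
Flux F = Q / Δt = 7.00×10^9 / 4.18×10^7 s = 167 W/m².

167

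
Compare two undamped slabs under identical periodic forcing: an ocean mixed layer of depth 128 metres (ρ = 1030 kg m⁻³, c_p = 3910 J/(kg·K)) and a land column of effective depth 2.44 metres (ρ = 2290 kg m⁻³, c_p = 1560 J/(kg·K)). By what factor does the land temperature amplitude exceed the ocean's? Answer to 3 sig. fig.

59.1

C_ocean = 1030 × 3910 × 128 = 5.15×10^8 J/(m²·K).
C_land = 2290 × 1560 × 2.44 = 8.72×10^6 J/(m²·K).
Undamped amplitude ∝ 1/C, so A_land/A_ocean = C_ocean/C_land = 59.1.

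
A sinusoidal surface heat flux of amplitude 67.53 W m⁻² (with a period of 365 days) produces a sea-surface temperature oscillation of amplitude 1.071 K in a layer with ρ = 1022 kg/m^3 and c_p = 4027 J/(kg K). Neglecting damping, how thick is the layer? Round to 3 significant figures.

76.9 m

ω = 2π / 3.15×10^7 s = 1.99×10^-7 s⁻¹.
Required C = F₀ / (A ω) = 67.53 / (1.071 × 1.99×10^-7) = 3.16×10^8 J/(m²·K).
D = C / (ρ c_p) = 3.16×10^8 / (1022 × 4027) = 76.9 m.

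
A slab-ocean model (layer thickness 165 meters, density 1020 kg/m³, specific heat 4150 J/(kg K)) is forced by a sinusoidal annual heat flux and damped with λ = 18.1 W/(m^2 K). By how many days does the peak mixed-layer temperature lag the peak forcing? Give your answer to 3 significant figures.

83.7 days

Areal heat capacity C = ρ c_p D = 1020 × 4150 × 165 = 6.98×10^8 J/(m²·K).
ω = 2π / 3.15×10^7 s = 1.99×10^-7 s⁻¹.
Phase lag φ = arctan(Cω/λ) = arctan(139/18.1) = 1.44 rad.
Time lag = φ / ω = 1.44 / 1.99×10^-7 = 7.23×10^6 s = 83.7 days.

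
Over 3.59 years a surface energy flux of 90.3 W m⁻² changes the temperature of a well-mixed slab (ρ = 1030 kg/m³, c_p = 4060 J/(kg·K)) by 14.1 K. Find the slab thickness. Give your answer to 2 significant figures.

Heat input Q = F Δt = 90.3 × 1.13×10^8 s = 1.02×10^10 J/m².
Required areal heat capacity C = Q / ΔT = 7.26×10^8 J/(m²·K).
Depth D = C / (ρ c_p) = 7.26×10^8 / (1030 × 4060) = 174 m.

170 m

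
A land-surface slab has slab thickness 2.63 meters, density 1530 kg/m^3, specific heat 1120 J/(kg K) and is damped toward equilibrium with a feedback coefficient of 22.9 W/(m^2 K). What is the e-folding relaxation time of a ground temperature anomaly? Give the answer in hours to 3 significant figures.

54.7 hours

Areal heat capacity C = ρ c_p D = 1530 × 1120 × 2.63 = 4.51×10^6 J/(m^2 K).
Relaxation time τ = C / λ = 4.51×10^6 / 22.9 = 1.97×10^5 s.
In hours: 1.97×10^5 s / (3600 s/hour) = 54.7 hours.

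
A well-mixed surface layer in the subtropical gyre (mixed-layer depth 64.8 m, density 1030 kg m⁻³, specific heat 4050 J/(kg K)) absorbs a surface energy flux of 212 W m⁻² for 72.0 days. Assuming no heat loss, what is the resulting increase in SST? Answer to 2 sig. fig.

Areal heat capacity C = ρ c_p D = 1030 × 4050 × 64.8 = 2.70×10^8 J m⁻² K⁻¹.
Net heat input Q = F Δt = 212 × (72.0 days × 86400 s/day) = 1.32×10^9 J/m².
ΔT = Q / C = 1.32×10^9 / 2.70×10^8 = 4.88 K.

4.9 K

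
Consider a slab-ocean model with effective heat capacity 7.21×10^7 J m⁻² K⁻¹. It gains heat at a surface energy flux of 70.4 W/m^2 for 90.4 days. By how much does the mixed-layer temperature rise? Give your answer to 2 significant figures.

Areal heat capacity C = 7.21×10^7 J m⁻² K⁻¹ (given).
Net heat input Q = F Δt = 70.4 × (90.4 days × 86400 s/day) = 5.50×10^8 J/m².
ΔT = Q / C = 5.50×10^8 / 7.21×10^7 = 7.63 K.

7.6 K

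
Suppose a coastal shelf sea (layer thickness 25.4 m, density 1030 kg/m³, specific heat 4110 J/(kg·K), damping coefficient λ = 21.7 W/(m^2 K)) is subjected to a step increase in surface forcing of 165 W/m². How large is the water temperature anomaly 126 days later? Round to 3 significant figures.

6.76 K

Areal heat capacity C = ρ c_p D = 1030 × 4110 × 25.4 = 1.08×10^8 J/(m^2 K).
τ = C / λ = 1.08×10^8 / 21.7 = 4.96×10^6 s.
Equilibrium anomaly ΔT_eq = F / λ = 165 / 21.7 = 7.60 K.
t = 126 days = 1.09×10^7 s, so t/τ = 2.20.
ΔT(t) = ΔT_eq (1 − e^(−t/τ)) = 7.60 × (1 − e^−2.20) = 6.76 K.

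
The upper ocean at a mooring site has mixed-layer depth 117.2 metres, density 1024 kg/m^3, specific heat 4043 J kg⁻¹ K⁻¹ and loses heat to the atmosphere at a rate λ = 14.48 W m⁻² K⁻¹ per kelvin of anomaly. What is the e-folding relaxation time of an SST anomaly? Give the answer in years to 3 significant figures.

Areal heat capacity C = ρ c_p D = 1024 × 4043 × 117.2 = 4.85×10^8 J/(m^2 K).
Relaxation time τ = C / λ = 4.85×10^8 / 14.48 = 3.35×10^7 s.
In years: 3.35×10^7 s / (3.156×10^7 s/year) = 1.06 years.

1.06 years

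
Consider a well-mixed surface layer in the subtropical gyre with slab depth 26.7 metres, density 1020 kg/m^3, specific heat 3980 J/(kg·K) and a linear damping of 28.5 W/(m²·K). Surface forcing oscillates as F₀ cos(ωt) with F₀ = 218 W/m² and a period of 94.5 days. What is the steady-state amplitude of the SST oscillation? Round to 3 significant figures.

2.47 K

Areal heat capacity C = ρ c_p D = 1020 × 3980 × 26.7 = 1.08×10^8 J/(m²·K).
Angular frequency ω = 2π / T = 2π / 8.16×10^6 s = 7.70×10^-7 s⁻¹.
√((Cω)² + λ²) = √((83.4)² + 28.5²) = 88.1 W/(m²·K).
Amplitude A = F₀ / √((Cω)²+λ²) = 218 / 88.1 = 2.47 K.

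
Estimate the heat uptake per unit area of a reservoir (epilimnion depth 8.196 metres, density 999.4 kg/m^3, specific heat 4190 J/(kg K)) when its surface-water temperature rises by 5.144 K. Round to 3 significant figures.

Areal heat capacity C = ρ c_p D = 999.4 × 4190 × 8.196 = 3.43×10^7 J m⁻² K⁻¹.
ΔQ = C ΔT = 3.43×10^7 × 5.144 = 1.77×10^8 J/m².

1.77×10^8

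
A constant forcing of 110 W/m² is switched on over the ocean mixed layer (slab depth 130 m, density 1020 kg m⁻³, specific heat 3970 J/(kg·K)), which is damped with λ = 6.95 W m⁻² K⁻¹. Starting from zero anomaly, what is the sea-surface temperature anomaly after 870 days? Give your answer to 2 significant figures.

10 K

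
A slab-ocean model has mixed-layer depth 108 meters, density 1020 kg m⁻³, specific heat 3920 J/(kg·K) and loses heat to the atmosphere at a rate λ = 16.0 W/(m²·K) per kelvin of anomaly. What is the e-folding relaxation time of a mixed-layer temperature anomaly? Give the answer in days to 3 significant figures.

312 days

Areal heat capacity C = ρ c_p D = 1020 × 3920 × 108 = 4.32×10^8 J m⁻² K⁻¹.
Relaxation time τ = C / λ = 4.32×10^8 / 16.0 = 2.70×10^7 s.
In days: 2.70×10^7 s / (86400 s/day) = 312 days.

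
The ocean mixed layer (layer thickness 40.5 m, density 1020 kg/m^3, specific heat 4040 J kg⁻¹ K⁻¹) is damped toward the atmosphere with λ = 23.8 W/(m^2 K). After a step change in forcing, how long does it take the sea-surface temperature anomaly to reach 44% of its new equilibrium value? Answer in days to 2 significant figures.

47 days

Areal heat capacity C = ρ c_p D = 1020 × 4040 × 40.5 = 1.67×10^8 J/(m^2 K).
τ = C / λ = 1.67×10^8 / 23.8 = 7.01×10^6 s.
Fraction reached: 1 − e^(−t/τ) = 0.44 ⇒ t = −τ ln(1 − 0.44) = τ × 0.580.
t = 4.07×10^6 s = 47.1 days.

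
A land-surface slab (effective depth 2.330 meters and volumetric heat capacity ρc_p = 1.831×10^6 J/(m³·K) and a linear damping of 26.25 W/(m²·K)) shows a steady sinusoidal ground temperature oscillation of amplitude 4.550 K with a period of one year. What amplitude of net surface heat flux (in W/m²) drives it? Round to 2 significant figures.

120

Areal heat capacity C = ρc_p × D = 1.831×10^6 × 2.330 = 4.27×10^6 J/(m^2 K).
ω = 2π / 3.15×10^7 s = 1.99×10^-7 s⁻¹.
√((Cω)² + λ²) = √((0.850)² + 26.25²) = 26.3 W/(m²·K).
F₀ = A × √((Cω)²+λ²) = 4.550 × 26.3 = 120 W/m².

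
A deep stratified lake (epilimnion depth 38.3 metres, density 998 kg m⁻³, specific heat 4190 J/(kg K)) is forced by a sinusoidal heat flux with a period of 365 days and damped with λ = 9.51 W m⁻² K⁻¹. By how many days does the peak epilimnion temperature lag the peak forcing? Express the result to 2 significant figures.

Areal heat capacity C = ρ c_p D = 998 × 4190 × 38.3 = 1.60×10^8 J/(m^2 K).
ω = 2π / 3.15×10^7 s = 1.99×10^-7 s⁻¹.
Phase lag φ = arctan(Cω/λ) = arctan(31.9/9.51) = 1.28 rad.
Time lag = φ / ω = 1.28 / 1.99×10^-7 = 6.43×10^6 s = 74.4 days.

74 days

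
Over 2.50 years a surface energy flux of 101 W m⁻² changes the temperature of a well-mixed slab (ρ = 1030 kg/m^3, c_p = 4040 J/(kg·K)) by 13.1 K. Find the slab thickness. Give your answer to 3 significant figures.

Heat input Q = F Δt = 101 × 7.89×10^7 s = 7.97×10^9 J/m².
Required areal heat capacity C = Q / ΔT = 6.08×10^8 J/(m²·K).
Depth D = C / (ρ c_p) = 6.08×10^8 / (1030 × 4040) = 146 m.

146 m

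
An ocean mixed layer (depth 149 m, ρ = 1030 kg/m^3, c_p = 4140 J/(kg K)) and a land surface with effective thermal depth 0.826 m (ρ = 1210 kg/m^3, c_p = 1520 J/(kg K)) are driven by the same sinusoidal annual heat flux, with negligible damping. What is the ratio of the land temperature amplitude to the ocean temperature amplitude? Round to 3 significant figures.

418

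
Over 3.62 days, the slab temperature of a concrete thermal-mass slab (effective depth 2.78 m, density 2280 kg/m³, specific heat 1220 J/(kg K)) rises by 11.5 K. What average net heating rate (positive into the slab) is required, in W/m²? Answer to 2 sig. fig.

280

Areal heat capacity C = ρ c_p D = 2280 × 1220 × 2.78 = 7.73×10^6 J/(m²·K).
Required heat per unit area: Q = C ΔT = 7.73×10^6 × 11.5 = 8.89×10^7 J/m².
Flux F = Q / Δt = 8.89×10^7 / 3.13×10^5 s = 284 W/m².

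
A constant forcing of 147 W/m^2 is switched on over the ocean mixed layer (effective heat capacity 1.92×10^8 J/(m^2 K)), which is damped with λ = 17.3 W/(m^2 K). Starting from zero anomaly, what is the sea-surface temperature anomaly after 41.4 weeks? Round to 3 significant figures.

7.61 K

Areal heat capacity C = 1.92×10^8 J/(m^2 K) (given).
τ = C / λ = 1.92×10^8 / 17.3 = 1.11×10^7 s.
Equilibrium anomaly ΔT_eq = F / λ = 147 / 17.3 = 8.50 K.
t = 41.4 weeks = 2.50×10^7 s, so t/τ = 2.26.
ΔT(t) = ΔT_eq (1 − e^(−t/τ)) = 8.50 × (1 − e^−2.26) = 7.61 K.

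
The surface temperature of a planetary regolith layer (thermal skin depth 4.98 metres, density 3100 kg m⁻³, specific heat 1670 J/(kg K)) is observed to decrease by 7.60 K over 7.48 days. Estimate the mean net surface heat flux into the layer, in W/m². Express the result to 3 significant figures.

Areal heat capacity C = ρ c_p D = 3100 × 1670 × 4.98 = 2.58×10^7 J/(m^2 K).
Required heat per unit area: Q = C ΔT = 2.58×10^7 × -7.60 = -1.96×10^8 J/m².
Flux F = Q / Δt = -1.96×10^8 / 6.46×10^5 s = -303 W/m².

-303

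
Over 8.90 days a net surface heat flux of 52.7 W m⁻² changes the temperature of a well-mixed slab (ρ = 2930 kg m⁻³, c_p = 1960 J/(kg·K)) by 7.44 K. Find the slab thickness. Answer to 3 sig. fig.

Heat input Q = F Δt = 52.7 × 7.69×10^5 s = 4.05×10^7 J/m².
Required areal heat capacity C = Q / ΔT = 5.45×10^6 J/(m²·K).
Depth D = C / (ρ c_p) = 5.45×10^6 / (2930 × 1960) = 0.948 m.

0.948 m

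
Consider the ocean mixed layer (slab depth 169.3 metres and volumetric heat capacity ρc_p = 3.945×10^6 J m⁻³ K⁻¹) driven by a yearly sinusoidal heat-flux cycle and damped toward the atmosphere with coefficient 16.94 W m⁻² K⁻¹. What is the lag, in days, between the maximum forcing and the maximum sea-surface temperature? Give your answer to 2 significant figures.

Areal heat capacity C = ρc_p × D = 3.945×10^6 × 169.3 = 6.68×10^8 J/(m²·K).
ω = 2π / 3.15×10^7 s = 1.99×10^-7 s⁻¹.
Phase lag φ = arctan(Cω/λ) = arctan(133/16.94) = 1.44 rad.
Time lag = φ / ω = 1.44 / 1.99×10^-7 = 7.25×10^6 s = 83.9 days.

84 days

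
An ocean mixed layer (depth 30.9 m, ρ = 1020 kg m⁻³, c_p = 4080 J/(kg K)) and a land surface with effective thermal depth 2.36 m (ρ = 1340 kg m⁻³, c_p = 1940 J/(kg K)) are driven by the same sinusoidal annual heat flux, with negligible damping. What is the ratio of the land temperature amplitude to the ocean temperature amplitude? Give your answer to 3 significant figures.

21.0

C_ocean = 1020 × 4080 × 30.9 = 1.29×10^8 J/(m²·K).
C_land = 1340 × 1940 × 2.36 = 6.14×10^6 J/(m²·K).
Undamped amplitude ∝ 1/C, so A_land/A_ocean = C_ocean/C_land = 21.0.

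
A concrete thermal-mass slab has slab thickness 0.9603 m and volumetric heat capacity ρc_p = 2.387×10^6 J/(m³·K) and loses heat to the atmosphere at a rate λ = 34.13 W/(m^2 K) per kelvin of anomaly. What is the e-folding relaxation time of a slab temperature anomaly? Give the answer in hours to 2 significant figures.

19 hours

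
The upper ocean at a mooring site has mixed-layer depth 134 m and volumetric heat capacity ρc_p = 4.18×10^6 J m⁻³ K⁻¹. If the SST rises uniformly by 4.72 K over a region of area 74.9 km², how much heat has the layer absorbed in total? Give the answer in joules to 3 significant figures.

1.98×10^17 J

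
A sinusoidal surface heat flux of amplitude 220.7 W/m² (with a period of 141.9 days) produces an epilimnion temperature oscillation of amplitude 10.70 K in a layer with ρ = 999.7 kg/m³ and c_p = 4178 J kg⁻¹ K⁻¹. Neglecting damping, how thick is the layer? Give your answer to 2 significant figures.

ω = 2π / 1.23×10^7 s = 5.12×10^-7 s⁻¹.
Required C = F₀ / (A ω) = 220.7 / (10.70 × 5.12×10^-7) = 4.02×10^7 J/(m²·K).
D = C / (ρ c_p) = 4.02×10^7 / (999.7 × 4178) = 9.64 m.

9.6 m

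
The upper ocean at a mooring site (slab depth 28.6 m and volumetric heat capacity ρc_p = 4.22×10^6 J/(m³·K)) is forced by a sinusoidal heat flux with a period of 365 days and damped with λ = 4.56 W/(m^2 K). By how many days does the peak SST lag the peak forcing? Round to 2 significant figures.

Areal heat capacity C = ρc_p × D = 4.22×10^6 × 28.6 = 1.21×10^8 J/(m²·K).
ω = 2π / 3.15×10^7 s = 1.99×10^-7 s⁻¹.
Phase lag φ = arctan(Cω/λ) = arctan(24.0/4.56) = 1.38 rad.
Time lag = φ / ω = 1.38 / 1.99×10^-7 = 6.94×10^6 s = 80.4 days.

80 days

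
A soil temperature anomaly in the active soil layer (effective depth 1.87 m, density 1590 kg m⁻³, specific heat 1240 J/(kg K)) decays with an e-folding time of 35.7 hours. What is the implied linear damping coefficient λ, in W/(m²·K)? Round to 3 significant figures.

28.7

Areal heat capacity C = ρ c_p D = 1590 × 1240 × 1.87 = 3.69×10^6 J/(m^2 K).
τ = 35.7 hours = 1.29×10^5 s.
λ = C / τ = 3.69×10^6 / 1.29×10^5 = 28.7 W/(m²·K).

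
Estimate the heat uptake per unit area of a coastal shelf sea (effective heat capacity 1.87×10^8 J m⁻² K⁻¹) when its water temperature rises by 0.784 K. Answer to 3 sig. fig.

1.47×10^8

Areal heat capacity C = 1.87×10^8 J m⁻² K⁻¹ (given).
ΔQ = C ΔT = 1.87×10^8 × 0.784 = 1.47×10^8 J/m².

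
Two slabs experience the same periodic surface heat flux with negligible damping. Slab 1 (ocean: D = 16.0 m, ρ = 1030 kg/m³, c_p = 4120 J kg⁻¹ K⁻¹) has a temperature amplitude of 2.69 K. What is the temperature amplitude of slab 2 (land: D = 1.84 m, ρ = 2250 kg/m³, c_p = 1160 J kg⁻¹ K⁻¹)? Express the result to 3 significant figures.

38.0 K

C_ocean = 6.79×10^7 J/(m²·K); C_land = 4.80×10^6 J/(m²·K).
A ∝ 1/C ⇒ A_land = A_ocean × C_ocean/C_land = 2.69 × 14.1 = 38.0 K.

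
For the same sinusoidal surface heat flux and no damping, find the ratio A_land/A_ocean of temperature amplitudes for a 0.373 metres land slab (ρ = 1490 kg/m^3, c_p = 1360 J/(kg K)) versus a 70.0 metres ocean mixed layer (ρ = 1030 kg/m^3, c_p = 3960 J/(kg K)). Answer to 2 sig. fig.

C_ocean = 1030 × 3960 × 70.0 = 2.86×10^8 J/(m²·K).
C_land = 1490 × 1360 × 0.373 = 7.56×10^5 J/(m²·K).
Undamped amplitude ∝ 1/C, so A_land/A_ocean = C_ocean/C_land = 378.

380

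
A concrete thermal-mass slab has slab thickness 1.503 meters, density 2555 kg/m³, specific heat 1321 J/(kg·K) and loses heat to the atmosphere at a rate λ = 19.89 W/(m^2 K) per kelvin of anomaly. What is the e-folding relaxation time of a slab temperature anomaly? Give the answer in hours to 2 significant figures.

Areal heat capacity C = ρ c_p D = 2555 × 1321 × 1.503 = 5.07×10^6 J/(m²·K).
Relaxation time τ = C / λ = 5.07×10^6 / 19.89 = 2.55×10^5 s.
In hours: 2.55×10^5 s / (3600 s/hour) = 70.8 hours.

71 hours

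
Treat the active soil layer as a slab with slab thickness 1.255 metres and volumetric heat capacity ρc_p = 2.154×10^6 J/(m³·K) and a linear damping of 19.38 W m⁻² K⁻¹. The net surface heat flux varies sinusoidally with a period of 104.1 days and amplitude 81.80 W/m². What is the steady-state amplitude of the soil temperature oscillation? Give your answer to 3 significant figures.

Areal heat capacity C = ρc_p × D = 2.154×10^6 × 1.255 = 2.70×10^6 J m⁻² K⁻¹.
Angular frequency ω = 2π / T = 2π / 8.99×10^6 s = 6.99×10^-7 s⁻¹.
√((Cω)² + λ²) = √((1.89)² + 19.38²) = 19.5 W/(m²·K).
Amplitude A = F₀ / √((Cω)²+λ²) = 81.80 / 19.5 = 4.20 K.

4.20 K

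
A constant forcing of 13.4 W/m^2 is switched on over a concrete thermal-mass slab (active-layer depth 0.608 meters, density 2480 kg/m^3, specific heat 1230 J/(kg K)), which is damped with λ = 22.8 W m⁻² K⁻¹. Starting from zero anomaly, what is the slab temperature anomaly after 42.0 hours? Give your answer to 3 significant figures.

0.496 K

Areal heat capacity C = ρ c_p D = 2480 × 1230 × 0.608 = 1.85×10^6 J/(m^2 K).
τ = C / λ = 1.85×10^6 / 22.8 = 81300 s.
Equilibrium anomaly ΔT_eq = F / λ = 13.4 / 22.8 = 0.588 K.
t = 42.0 hours = 1.51×10^5 s, so t/τ = 1.86.
ΔT(t) = ΔT_eq (1 − e^(−t/τ)) = 0.588 × (1 − e^−1.86) = 0.496 K.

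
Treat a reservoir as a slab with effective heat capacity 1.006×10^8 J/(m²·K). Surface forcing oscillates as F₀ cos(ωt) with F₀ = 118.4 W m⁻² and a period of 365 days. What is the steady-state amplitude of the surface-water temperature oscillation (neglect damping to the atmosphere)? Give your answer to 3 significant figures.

Areal heat capacity C = 1.006×10^8 J/(m²·K) (given).
Angular frequency ω = 2π / T = 2π / 3.15×10^7 s = 1.99×10^-7 s⁻¹.
Cω = 1.01×10^8 × 1.99×10^-7 = 20.0 W/(m²·K).
Amplitude A = F₀ / (Cω) = 118.4 / 20.0 = 5.91 K.

5.91 K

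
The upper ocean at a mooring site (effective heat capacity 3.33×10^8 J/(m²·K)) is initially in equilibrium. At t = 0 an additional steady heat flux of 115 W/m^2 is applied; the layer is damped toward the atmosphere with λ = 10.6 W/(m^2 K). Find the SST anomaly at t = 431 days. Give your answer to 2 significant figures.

7.5 K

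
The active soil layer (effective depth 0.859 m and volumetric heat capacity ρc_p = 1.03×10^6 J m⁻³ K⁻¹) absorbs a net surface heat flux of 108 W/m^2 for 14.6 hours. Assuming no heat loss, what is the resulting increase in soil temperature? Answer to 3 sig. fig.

6.42 K

Areal heat capacity C = ρc_p × D = 1.03×10^6 × 0.859 = 8.85×10^5 J m⁻² K⁻¹.
Net heat input Q = F Δt = 108 × (14.6 hours × 3600 s/hour) = 5.68×10^6 J/m².
ΔT = Q / C = 5.68×10^6 / 8.85×10^5 = 6.42 K.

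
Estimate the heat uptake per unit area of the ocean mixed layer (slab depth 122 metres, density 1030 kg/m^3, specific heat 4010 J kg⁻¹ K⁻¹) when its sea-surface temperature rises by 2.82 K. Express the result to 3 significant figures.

Areal heat capacity C = ρ c_p D = 1030 × 4010 × 122 = 5.04×10^8 J/(m^2 K).
ΔQ = C ΔT = 5.04×10^8 × 2.82 = 1.42×10^9 J/m².

1.42×10^9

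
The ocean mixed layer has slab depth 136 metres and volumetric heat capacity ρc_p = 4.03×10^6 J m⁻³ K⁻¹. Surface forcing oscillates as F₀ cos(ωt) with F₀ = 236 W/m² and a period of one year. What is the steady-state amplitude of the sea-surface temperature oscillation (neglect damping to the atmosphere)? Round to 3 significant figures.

Areal heat capacity C = ρc_p × D = 4.03×10^6 × 136 = 5.48×10^8 J/(m^2 K).
Angular frequency ω = 2π / T = 2π / 3.15×10^7 s = 1.99×10^-7 s⁻¹.
Cω = 5.48×10^8 × 1.99×10^-7 = 109 W/(m²·K).
Amplitude A = F₀ / (Cω) = 236 / 109 = 2.16 K.

2.16 K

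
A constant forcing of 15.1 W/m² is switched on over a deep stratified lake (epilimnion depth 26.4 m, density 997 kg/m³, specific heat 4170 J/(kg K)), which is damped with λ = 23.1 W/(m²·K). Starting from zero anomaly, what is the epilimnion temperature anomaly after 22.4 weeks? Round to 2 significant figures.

0.62 K

Areal heat capacity C = ρ c_p D = 997 × 4170 × 26.4 = 1.10×10^8 J/(m^2 K).
τ = C / λ = 1.10×10^8 / 23.1 = 4.75×10^6 s.
Equilibrium anomaly ΔT_eq = F / λ = 15.1 / 23.1 = 0.654 K.
t = 22.4 weeks = 1.35×10^7 s, so t/τ = 2.85.
ΔT(t) = ΔT_eq (1 − e^(−t/τ)) = 0.654 × (1 − e^−2.85) = 0.616 K.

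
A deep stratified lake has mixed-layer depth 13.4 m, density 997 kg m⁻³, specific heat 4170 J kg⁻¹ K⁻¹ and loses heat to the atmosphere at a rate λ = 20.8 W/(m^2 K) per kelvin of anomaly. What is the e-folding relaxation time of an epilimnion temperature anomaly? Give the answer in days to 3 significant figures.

Areal heat capacity C = ρ c_p D = 997 × 4170 × 13.4 = 5.57×10^7 J/(m^2 K).
Relaxation time τ = C / λ = 5.57×10^7 / 20.8 = 2.68×10^6 s.
In days: 2.68×10^6 s / (86400 s/day) = 31.0 days.

31.0 days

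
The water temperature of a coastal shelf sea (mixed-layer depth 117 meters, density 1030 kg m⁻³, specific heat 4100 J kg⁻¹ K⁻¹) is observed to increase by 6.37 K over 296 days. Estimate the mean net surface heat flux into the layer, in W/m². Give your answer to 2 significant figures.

Areal heat capacity C = ρ c_p D = 1030 × 4100 × 117 = 4.94×10^8 J/(m²·K).
Required heat per unit area: Q = C ΔT = 4.94×10^8 × 6.37 = 3.15×10^9 J/m².
Flux F = Q / Δt = 3.15×10^9 / 2.56×10^7 s = 123 W/m².

120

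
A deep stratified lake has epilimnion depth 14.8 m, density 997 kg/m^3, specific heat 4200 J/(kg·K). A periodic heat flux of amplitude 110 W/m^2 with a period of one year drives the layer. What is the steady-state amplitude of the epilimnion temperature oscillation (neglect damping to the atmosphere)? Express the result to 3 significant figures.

8.91 K

Areal heat capacity C = ρ c_p D = 997 × 4200 × 14.8 = 6.20×10^7 J m⁻² K⁻¹.
Angular frequency ω = 2π / T = 2π / 3.15×10^7 s = 1.99×10^-7 s⁻¹.
Cω = 6.20×10^7 × 1.99×10^-7 = 12.3 W/(m²·K).
Amplitude A = F₀ / (Cω) = 110 / 12.3 = 8.91 K.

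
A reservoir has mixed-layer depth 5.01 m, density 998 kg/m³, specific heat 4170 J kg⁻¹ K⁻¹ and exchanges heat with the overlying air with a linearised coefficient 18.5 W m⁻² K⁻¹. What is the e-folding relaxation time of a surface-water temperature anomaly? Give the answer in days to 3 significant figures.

13.0 days

Areal heat capacity C = ρ c_p D = 998 × 4170 × 5.01 = 2.08×10^7 J/(m^2 K).
Relaxation time τ = C / λ = 2.08×10^7 / 18.5 = 1.13×10^6 s.
In days: 1.13×10^6 s / (86400 s/day) = 13.0 days.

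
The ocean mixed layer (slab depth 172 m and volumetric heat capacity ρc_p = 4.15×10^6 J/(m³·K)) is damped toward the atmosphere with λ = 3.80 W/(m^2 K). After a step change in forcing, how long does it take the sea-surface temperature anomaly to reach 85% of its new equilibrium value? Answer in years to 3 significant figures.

11.3 years

Areal heat capacity C = ρc_p × D = 4.15×10^6 × 172 = 7.14×10^8 J/(m²·K).
τ = C / λ = 7.14×10^8 / 3.80 = 1.88×10^8 s.
Fraction reached: 1 − e^(−t/τ) = 0.85 ⇒ t = −τ ln(1 − 0.85) = τ × 1.90.
t = 3.56×10^8 s = 11.3 years.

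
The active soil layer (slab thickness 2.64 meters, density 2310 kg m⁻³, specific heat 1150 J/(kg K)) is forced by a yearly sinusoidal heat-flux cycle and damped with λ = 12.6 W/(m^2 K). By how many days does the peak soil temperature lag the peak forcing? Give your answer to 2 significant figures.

6.4 days

Areal heat capacity C = ρ c_p D = 2310 × 1150 × 2.64 = 7.01×10^6 J/(m^2 K).
ω = 2π / 3.15×10^7 s = 1.99×10^-7 s⁻¹.
Phase lag φ = arctan(Cω/λ) = arctan(1.40/12.6) = 0.110 rad.
Time lag = φ / ω = 0.110 / 1.99×10^-7 = 5.54×10^5 s = 6.42 days.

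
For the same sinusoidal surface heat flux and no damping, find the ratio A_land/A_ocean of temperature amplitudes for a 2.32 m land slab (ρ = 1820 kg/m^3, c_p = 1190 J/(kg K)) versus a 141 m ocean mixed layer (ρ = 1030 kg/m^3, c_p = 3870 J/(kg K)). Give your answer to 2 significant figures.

110

C_ocean = 1030 × 3870 × 141 = 5.62×10^8 J/(m²·K).
C_land = 1820 × 1190 × 2.32 = 5.02×10^6 J/(m²·K).
Undamped amplitude ∝ 1/C, so A_land/A_ocean = C_ocean/C_land = 112.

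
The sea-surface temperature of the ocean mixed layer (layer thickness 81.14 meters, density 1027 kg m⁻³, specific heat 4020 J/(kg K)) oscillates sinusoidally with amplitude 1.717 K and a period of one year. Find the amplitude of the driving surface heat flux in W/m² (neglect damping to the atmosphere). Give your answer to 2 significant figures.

Areal heat capacity C = ρ c_p D = 1027 × 4020 × 81.14 = 3.35×10^8 J/(m²·K).
ω = 2π / 3.15×10^7 s = 1.99×10^-7 s⁻¹.
Cω = 3.35×10^8 × 1.99×10^-7 = 66.7 W/(m²·K).
F₀ = A × Cω = 1.717 × 66.7 = 115 W/m².

110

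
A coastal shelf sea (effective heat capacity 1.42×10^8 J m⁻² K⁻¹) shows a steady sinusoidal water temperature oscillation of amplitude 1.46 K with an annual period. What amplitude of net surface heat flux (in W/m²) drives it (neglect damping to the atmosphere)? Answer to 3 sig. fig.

41.3

Areal heat capacity C = 1.42×10^8 J m⁻² K⁻¹ (given).
ω = 2π / 3.15×10^7 s = 1.99×10^-7 s⁻¹.
Cω = 1.42×10^8 × 1.99×10^-7 = 28.3 W/(m²·K).
F₀ = A × Cω = 1.46 × 28.3 = 41.3 W/m².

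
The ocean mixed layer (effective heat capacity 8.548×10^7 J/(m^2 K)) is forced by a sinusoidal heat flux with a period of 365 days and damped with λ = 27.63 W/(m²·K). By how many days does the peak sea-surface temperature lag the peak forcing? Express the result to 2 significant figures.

32 days

Areal heat capacity C = 8.548×10^7 J/(m^2 K) (given).
ω = 2π / 3.15×10^7 s = 1.99×10^-7 s⁻¹.
Phase lag φ = arctan(Cω/λ) = arctan(17.0/27.63) = 0.552 rad.
Time lag = φ / ω = 0.552 / 1.99×10^-7 = 2.77×10^6 s = 32.1 days.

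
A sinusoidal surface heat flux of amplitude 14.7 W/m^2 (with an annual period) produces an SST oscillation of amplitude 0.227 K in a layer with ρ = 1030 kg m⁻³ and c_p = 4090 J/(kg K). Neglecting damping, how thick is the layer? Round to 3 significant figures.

ω = 2π / 3.15×10^7 s = 1.99×10^-7 s⁻¹.
Required C = F₀ / (A ω) = 14.7 / (0.227 × 1.99×10^-7) = 3.25×10^8 J/(m²·K).
D = C / (ρ c_p) = 3.25×10^8 / (1030 × 4090) = 77.2 m.

77.2 m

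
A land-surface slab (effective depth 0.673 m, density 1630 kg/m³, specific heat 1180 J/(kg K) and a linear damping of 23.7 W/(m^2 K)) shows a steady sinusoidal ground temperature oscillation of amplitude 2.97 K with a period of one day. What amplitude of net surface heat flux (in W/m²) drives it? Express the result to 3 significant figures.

Areal heat capacity C = ρ c_p D = 1630 × 1180 × 0.673 = 1.29×10^6 J/(m^2 K).
ω = 2π / 86400 s = 7.27×10^-5 s⁻¹.
√((Cω)² + λ²) = √((94.1)² + 23.7²) = 97.1 W/(m²·K).
F₀ = A × √((Cω)²+λ²) = 2.97 × 97.1 = 288 W/m².

288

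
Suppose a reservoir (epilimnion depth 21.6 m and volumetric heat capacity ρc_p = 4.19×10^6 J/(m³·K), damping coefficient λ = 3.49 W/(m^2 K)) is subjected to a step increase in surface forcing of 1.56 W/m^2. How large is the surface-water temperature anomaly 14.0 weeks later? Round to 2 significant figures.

0.12 K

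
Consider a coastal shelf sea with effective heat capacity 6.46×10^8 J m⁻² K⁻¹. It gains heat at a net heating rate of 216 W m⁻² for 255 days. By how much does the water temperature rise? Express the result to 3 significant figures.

7.37 K

Areal heat capacity C = 6.46×10^8 J m⁻² K⁻¹ (given).
Net heat input Q = F Δt = 216 × (255 days × 86400 s/day) = 4.76×10^9 J/m².
ΔT = Q / C = 4.76×10^9 / 6.46×10^8 = 7.37 K.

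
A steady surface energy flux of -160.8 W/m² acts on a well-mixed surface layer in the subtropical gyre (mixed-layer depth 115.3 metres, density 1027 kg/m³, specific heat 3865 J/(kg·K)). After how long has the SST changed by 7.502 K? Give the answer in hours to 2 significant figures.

5900 hours

Areal heat capacity C = ρ c_p D = 1027 × 3865 × 115.3 = 4.58×10^8 J/(m^2 K).
Time required: Δt = C ΔT / F = 4.58×10^8 × -7.502 / -160.8 = 2.14×10^7 s.
In hours: 2.14×10^7 s / (3600 s/hour) = 5930 hours.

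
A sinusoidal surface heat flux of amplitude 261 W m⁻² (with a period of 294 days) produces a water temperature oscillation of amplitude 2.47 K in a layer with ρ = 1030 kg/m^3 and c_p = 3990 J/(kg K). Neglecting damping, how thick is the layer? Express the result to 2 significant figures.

ω = 2π / 2.54×10^7 s = 2.47×10^-7 s⁻¹.
Required C = F₀ / (A ω) = 261 / (2.47 × 2.47×10^-7) = 4.27×10^8 J/(m²·K).
D = C / (ρ c_p) = 4.27×10^8 / (1030 × 3990) = 104 m.

100 m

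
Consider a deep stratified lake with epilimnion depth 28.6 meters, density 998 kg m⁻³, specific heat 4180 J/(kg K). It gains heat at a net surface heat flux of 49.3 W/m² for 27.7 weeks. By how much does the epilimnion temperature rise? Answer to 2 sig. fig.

6.9 K

Areal heat capacity C = ρ c_p D = 998 × 4180 × 28.6 = 1.19×10^8 J/(m²·K).
Net heat input Q = F Δt = 49.3 × (27.7 weeks × 6.048×10^5 s/week) = 8.26×10^8 J/m².
ΔT = Q / C = 8.26×10^8 / 1.19×10^8 = 6.92 K.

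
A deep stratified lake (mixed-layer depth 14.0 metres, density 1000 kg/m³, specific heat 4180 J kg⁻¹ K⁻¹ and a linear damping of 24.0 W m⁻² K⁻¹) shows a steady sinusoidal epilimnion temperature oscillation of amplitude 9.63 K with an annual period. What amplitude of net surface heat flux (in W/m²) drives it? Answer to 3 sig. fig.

257

Areal heat capacity C = ρ c_p D = 1000 × 4180 × 14.0 = 5.85×10^7 J m⁻² K⁻¹.
ω = 2π / 3.15×10^7 s = 1.99×10^-7 s⁻¹.
√((Cω)² + λ²) = √((11.7)² + 24.0²) = 26.7 W/(m²·K).
F₀ = A × √((Cω)²+λ²) = 9.63 × 26.7 = 257 W/m².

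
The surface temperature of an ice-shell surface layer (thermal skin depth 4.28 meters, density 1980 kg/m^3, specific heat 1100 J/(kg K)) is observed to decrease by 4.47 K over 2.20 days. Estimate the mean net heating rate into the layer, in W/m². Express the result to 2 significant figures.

Areal heat capacity C = ρ c_p D = 1980 × 1100 × 4.28 = 9.32×10^6 J m⁻² K⁻¹.
Required heat per unit area: Q = C ΔT = 9.32×10^6 × -4.47 = -4.17×10^7 J/m².
Flux F = Q / Δt = -4.17×10^7 / 1.90×10^5 s = -219 W/m².

-220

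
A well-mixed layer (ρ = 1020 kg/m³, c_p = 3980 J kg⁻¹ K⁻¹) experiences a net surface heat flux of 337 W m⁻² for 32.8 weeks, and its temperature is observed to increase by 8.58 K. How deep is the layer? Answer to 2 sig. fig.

190 m

Heat input Q = F Δt = 337 × 1.98×10^7 s = 6.69×10^9 J/m².
Required areal heat capacity C = Q / ΔT = 7.79×10^8 J/(m²·K).
Depth D = C / (ρ c_p) = 7.79×10^8 / (1020 × 3980) = 192 m.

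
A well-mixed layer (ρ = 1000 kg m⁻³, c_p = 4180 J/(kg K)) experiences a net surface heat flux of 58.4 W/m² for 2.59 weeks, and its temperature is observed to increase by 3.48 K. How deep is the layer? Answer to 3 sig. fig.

Heat input Q = F Δt = 58.4 × 1.57×10^6 s = 9.15×10^7 J/m².
Required areal heat capacity C = Q / ΔT = 2.63×10^7 J/(m²·K).
Depth D = C / (ρ c_p) = 2.63×10^7 / (1000 × 4180) = 6.29 m.

6.29 m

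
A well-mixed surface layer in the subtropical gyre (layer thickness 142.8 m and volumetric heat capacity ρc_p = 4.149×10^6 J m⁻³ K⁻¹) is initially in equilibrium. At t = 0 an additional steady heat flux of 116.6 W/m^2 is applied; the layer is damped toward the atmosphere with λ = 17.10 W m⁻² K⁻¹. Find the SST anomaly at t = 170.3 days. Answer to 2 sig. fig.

Areal heat capacity C = ρc_p × D = 4.149×10^6 × 142.8 = 5.92×10^8 J/(m^2 K).
τ = C / λ = 5.92×10^8 / 17.10 = 3.46×10^7 s.
Equilibrium anomaly ΔT_eq = F / λ = 116.6 / 17.10 = 6.82 K.
t = 170.3 days = 1.47×10^7 s, so t/τ = 0.425.
ΔT(t) = ΔT_eq (1 − e^(−t/τ)) = 6.82 × (1 − e^−0.425) = 2.36 K.

2.4 K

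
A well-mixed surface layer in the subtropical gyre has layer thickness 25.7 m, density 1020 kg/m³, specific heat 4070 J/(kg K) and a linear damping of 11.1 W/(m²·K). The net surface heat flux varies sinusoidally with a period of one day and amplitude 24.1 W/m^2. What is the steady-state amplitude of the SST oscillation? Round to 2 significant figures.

Areal heat capacity C = ρ c_p D = 1020 × 4070 × 25.7 = 1.07×10^8 J/(m^2 K).
Angular frequency ω = 2π / T = 2π / 86400 s = 7.27×10^-5 s⁻¹.
√((Cω)² + λ²) = √((7760)² + 11.1²) = 7760 W/(m²·K).
Amplitude A = F₀ / √((Cω)²+λ²) = 24.1 / 7760 = 0.00311 K.

0.0031 K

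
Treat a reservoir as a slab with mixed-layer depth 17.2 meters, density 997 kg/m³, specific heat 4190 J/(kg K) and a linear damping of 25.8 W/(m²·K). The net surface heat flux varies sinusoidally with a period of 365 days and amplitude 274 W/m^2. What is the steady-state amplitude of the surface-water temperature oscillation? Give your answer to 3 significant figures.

Areal heat capacity C = ρ c_p D = 997 × 4190 × 17.2 = 7.19×10^7 J/(m^2 K).
Angular frequency ω = 2π / T = 2π / 3.15×10^7 s = 1.99×10^-7 s⁻¹.
√((Cω)² + λ²) = √((14.3)² + 25.8²) = 29.5 W/(m²·K).
Amplitude A = F₀ / √((Cω)²+λ²) = 274 / 29.5 = 9.29 K.

9.29 K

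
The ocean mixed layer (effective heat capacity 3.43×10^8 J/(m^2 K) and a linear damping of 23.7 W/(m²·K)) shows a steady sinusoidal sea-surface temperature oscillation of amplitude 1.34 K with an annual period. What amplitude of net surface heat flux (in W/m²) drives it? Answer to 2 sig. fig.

Areal heat capacity C = 3.43×10^8 J/(m^2 K) (given).
ω = 2π / 3.15×10^7 s = 1.99×10^-7 s⁻¹.
√((Cω)² + λ²) = √((68.3)² + 23.7²) = 72.3 W/(m²·K).
F₀ = A × √((Cω)²+λ²) = 1.34 × 72.3 = 96.9 W/m².

97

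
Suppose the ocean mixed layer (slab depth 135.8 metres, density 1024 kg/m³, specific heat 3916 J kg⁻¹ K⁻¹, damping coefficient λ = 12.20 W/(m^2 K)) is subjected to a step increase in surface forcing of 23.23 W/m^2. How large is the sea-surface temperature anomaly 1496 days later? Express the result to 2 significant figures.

Areal heat capacity C = ρ c_p D = 1024 × 3916 × 135.8 = 5.45×10^8 J/(m²·K).
τ = C / λ = 5.45×10^8 / 12.20 = 4.46×10^7 s.
Equilibrium anomaly ΔT_eq = F / λ = 23.23 / 12.20 = 1.90 K.
t = 1496 days = 1.29×10^8 s, so t/τ = 2.90.
ΔT(t) = ΔT_eq (1 − e^(−t/τ)) = 1.90 × (1 − e^−2.90) = 1.80 K.

1.8 K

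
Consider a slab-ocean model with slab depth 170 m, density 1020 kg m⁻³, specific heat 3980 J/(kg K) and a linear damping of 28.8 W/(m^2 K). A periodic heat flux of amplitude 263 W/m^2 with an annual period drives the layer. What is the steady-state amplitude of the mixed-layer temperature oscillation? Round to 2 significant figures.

Areal heat capacity C = ρ c_p D = 1020 × 3980 × 170 = 6.90×10^8 J/(m^2 K).
Angular frequency ω = 2π / T = 2π / 3.15×10^7 s = 1.99×10^-7 s⁻¹.
√((Cω)² + λ²) = √((138)² + 28.8²) = 140 W/(m²·K).
Amplitude A = F₀ / √((Cω)²+λ²) = 263 / 140 = 1.87 K.

1.9 K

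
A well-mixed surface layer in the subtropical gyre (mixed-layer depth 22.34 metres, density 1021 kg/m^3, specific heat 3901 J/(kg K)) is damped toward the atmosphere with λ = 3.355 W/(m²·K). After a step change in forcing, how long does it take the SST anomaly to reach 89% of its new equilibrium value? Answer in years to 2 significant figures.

Areal heat capacity C = ρ c_p D = 1021 × 3901 × 22.34 = 8.90×10^7 J/(m²·K).
τ = C / λ = 8.90×10^7 / 3.355 = 2.65×10^7 s.
Fraction reached: 1 − e^(−t/τ) = 0.89 ⇒ t = −τ ln(1 − 0.89) = τ × 2.21.
t = 5.85×10^7 s = 1.86 years.

1.9 years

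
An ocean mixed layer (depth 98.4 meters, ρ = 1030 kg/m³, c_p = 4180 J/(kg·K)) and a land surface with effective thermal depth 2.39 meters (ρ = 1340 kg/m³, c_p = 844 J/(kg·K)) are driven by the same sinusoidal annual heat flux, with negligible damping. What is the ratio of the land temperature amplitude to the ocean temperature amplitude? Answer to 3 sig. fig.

C_ocean = 1030 × 4180 × 98.4 = 4.24×10^8 J/(m²·K).
C_land = 1340 × 844 × 2.39 = 2.70×10^6 J/(m²·K).
Undamped amplitude ∝ 1/C, so A_land/A_ocean = C_ocean/C_land = 157.

157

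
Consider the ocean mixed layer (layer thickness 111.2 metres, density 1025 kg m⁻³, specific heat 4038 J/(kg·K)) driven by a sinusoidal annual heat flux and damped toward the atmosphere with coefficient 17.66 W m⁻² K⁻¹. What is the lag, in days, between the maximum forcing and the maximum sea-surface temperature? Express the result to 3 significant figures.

Areal heat capacity C = ρ c_p D = 1025 × 4038 × 111.2 = 4.60×10^8 J/(m²·K).
ω = 2π / 3.15×10^7 s = 1.99×10^-7 s⁻¹.
Phase lag φ = arctan(Cω/λ) = arctan(91.7/17.66) = 1.38 rad.
Time lag = φ / ω = 1.38 / 1.99×10^-7 = 6.93×10^6 s = 80.2 days.

80.2 days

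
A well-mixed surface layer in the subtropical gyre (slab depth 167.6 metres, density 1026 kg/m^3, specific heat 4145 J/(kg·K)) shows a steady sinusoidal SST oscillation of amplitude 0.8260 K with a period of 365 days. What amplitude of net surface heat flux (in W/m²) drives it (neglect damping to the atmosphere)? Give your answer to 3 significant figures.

117

Areal heat capacity C = ρ c_p D = 1026 × 4145 × 167.6 = 7.13×10^8 J m⁻² K⁻¹.
ω = 2π / 3.15×10^7 s = 1.99×10^-7 s⁻¹.
Cω = 7.13×10^8 × 1.99×10^-7 = 142 W/(m²·K).
F₀ = A × Cω = 0.8260 × 142 = 117 W/m².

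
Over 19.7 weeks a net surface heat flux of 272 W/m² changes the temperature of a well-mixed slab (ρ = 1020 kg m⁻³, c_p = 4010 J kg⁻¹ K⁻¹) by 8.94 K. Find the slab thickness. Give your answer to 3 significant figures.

Heat input Q = F Δt = 272 × 1.19×10^7 s = 3.24×10^9 J/m².
Required areal heat capacity C = Q / ΔT = 3.63×10^8 J/(m²·K).
Depth D = C / (ρ c_p) = 3.63×10^8 / (1020 × 4010) = 88.6 m.

88.6 m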